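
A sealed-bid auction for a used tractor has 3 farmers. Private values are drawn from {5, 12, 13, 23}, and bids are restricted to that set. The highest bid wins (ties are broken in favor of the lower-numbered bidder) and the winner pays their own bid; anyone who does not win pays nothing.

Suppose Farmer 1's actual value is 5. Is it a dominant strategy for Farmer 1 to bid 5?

Check each profile of the others' bids and compare truth against every alternative bid.
Others bid (5, 5): truth gives 0, best alternative gives -7.
Others bid (5, 12): truth gives 0, best alternative gives -7.
Others bid (12, 5): truth gives 0, best alternative gives -7.
Others bid (12, 12): truth gives 0, best alternative gives -7.
Others bid (5, 13): truth gives 0, best alternative gives 0.
Others bid (5, 23): truth gives 0, best alternative gives 0.
(Remaining 10 profiles checked similarly; truth is weakly best in each.)
In every case the truthful bid is at least as good as any alternative, so it is a dominant strategy.

Yes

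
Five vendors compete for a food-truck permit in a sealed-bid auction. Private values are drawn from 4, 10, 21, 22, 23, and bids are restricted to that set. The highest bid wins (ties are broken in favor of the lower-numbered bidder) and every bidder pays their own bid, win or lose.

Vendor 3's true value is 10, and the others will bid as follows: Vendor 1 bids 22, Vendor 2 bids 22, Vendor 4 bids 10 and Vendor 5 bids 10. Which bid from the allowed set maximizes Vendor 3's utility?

Bid 4: loses but pays 4, utility -4.
Bid 10: loses but pays 10, utility -10.
Bid 21: loses but pays 21, utility -21.
Bid 22: loses but pays 22, utility -22.
Bid 23: wins, pays 23, utility 10 - 23 = -13.
The best choice is 4 with utility -4.

4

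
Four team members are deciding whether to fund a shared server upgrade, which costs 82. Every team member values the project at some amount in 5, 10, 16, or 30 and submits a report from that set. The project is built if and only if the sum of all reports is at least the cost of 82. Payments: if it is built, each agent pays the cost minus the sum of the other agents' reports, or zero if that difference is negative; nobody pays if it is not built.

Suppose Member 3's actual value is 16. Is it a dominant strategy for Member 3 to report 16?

Yes

Check each profile of the others' reports and compare truth against every alternative report.
Others report (30, 30, 30): truth gives 16, best alternative gives 16.
Others report (16, 30, 30): truth gives 10, best alternative gives 10.
Others report (30, 16, 30): truth gives 10, best alternative gives 10.
Others report (30, 30, 16): truth gives 10, best alternative gives 10.
Others report (10, 30, 30): truth gives 4, best alternative gives 4.
Others report (30, 10, 30): truth gives 4, best alternative gives 4.
(Remaining 58 profiles checked similarly; truth is weakly best in each.)
In every case the truthful report is at least as good as any alternative, so it is a dominant strategy.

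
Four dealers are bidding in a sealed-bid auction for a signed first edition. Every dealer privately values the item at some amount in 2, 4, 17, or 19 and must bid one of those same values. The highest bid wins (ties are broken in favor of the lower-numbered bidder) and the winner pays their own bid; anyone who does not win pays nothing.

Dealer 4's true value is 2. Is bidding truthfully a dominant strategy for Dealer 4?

Check each profile of the others' bids and compare truth against every alternative bid.
Others bid (2, 2, 2): truth gives 0, best alternative gives -2.
Others bid (2, 2, 4): truth gives 0, best alternative gives 0.
Others bid (2, 2, 17): truth gives 0, best alternative gives 0.
Others bid (2, 2, 19): truth gives 0, best alternative gives 0.
Others bid (2, 4, 2): truth gives 0, best alternative gives 0.
Others bid (2, 4, 4): truth gives 0, best alternative gives 0.
(Remaining 58 profiles checked similarly; truth is weakly best in each.)
In every case the truthful bid is at least as good as any alternative, so it is a dominant strategy.

Yes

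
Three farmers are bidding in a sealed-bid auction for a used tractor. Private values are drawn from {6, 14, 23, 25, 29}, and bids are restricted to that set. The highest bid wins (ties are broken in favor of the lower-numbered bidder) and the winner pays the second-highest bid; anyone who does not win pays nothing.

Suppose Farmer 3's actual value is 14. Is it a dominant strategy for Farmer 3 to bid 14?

Yes

Check each profile of the others' bids and compare truth against every alternative bid.
Others bid (6, 6): truth gives 8, best alternative gives 8.
Others bid (6, 14): truth gives 0, best alternative gives 0.
Others bid (6, 23): truth gives 0, best alternative gives 0.
Others bid (6, 25): truth gives 0, best alternative gives 0.
Others bid (6, 29): truth gives 0, best alternative gives 0.
Others bid (14, 6): truth gives 0, best alternative gives 0.
(Remaining 19 profiles checked similarly; truth is weakly best in each.)
In every case the truthful bid is at least as good as any alternative, so it is a dominant strategy.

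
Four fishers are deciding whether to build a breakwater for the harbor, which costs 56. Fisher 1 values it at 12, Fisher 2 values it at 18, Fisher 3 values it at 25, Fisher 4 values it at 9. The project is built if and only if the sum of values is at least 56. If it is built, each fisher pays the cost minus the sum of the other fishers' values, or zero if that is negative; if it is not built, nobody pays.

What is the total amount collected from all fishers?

Total value 64 ≥ cost 56, so it is built.
Fisher 1: others sum to 52; max(0, 56 - 52) = 4.
Fisher 2: others sum to 46; max(0, 56 - 46) = 10.
Fisher 3: others sum to 39; max(0, 56 - 39) = 17.
Fisher 4: others sum to 55; max(0, 56 - 55) = 1.
Total collected = 4 + 10 + 17 + 1 = 32.

32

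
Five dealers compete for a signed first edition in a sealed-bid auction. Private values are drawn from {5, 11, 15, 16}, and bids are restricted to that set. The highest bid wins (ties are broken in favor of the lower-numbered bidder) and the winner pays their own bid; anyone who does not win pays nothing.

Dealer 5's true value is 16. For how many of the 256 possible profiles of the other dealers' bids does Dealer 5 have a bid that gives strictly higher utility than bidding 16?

Others bid (5, 5, 5, 5): truth gives 0; bid 11 gives 5 > 0. Violating.
Others bid (5, 5, 5, 11): truth gives 0; bid 15 gives 1 > 0. Violating.
Others bid (5, 5, 11, 5): truth gives 0; bid 15 gives 1 > 0. Violating.
Others bid (5, 5, 11, 11): truth gives 0; bid 15 gives 1 > 0. Violating.
Others bid (5, 5, 5, 15): truth gives 0; no alternative beats it.
Others bid (5, 5, 5, 16): truth gives 0; no alternative beats it.
(Checking all 256 profiles: 16 have a profitable deviation, 240 do not.)

16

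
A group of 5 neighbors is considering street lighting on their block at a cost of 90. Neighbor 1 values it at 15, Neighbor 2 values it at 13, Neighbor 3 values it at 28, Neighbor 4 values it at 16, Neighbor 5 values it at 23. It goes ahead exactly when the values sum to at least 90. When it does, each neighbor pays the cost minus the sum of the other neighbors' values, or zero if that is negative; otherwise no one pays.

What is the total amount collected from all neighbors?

70

Total value 95 ≥ cost 90, so it is built.
Neighbor 1: others sum to 80; max(0, 90 - 80) = 10.
Neighbor 2: others sum to 82; max(0, 90 - 82) = 8.
Neighbor 3: others sum to 67; max(0, 90 - 67) = 23.
Neighbor 4: others sum to 79; max(0, 90 - 79) = 11.
Neighbor 5: others sum to 72; max(0, 90 - 72) = 18.
Total collected = 10 + 8 + 23 + 11 + 18 = 70.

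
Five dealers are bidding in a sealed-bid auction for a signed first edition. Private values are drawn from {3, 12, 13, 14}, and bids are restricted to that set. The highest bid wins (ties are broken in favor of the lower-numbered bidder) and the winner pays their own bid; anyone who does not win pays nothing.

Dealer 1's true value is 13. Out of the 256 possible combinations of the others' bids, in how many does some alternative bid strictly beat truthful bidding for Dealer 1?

Others bid (3, 3, 3, 3): truth gives 0; bid 3 gives 10 > 0. Violating.
Others bid (3, 3, 3, 12): truth gives 0; bid 12 gives 1 > 0. Violating.
Others bid (3, 3, 12, 3): truth gives 0; bid 12 gives 1 > 0. Violating.
Others bid (3, 3, 12, 12): truth gives 0; bid 12 gives 1 > 0. Violating.
Others bid (3, 3, 3, 13): truth gives 0; no alternative beats it.
Others bid (3, 3, 3, 14): truth gives 0; no alternative beats it.
(Checking all 256 profiles: 16 have a profitable deviation, 240 do not.)

16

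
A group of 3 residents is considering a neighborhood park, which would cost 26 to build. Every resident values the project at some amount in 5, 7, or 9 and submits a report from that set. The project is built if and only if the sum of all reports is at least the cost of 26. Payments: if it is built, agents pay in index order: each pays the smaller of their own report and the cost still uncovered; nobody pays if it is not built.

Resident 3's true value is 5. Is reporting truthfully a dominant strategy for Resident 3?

Check each profile of the others' reports and compare truth against every alternative report.
Others report (5, 5): truth gives 0, best alternative gives 0.
Others report (5, 7): truth gives 0, best alternative gives 0.
Others report (5, 9): truth gives 0, best alternative gives 0.
Others report (7, 5): truth gives 0, best alternative gives 0.
Others report (7, 7): truth gives 0, best alternative gives 0.
Others report (7, 9): truth gives 0, best alternative gives 0.
(Remaining 3 profiles checked similarly; truth is weakly best in each.)
In every case the truthful report is at least as good as any alternative, so it is a dominant strategy.

Yes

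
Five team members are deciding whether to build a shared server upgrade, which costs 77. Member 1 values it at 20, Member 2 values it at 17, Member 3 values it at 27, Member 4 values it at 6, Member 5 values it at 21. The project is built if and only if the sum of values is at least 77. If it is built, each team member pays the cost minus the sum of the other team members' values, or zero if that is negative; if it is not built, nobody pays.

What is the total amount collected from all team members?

29

Total value 91 ≥ cost 77, so it is built.
Member 1: others sum to 71; max(0, 77 - 71) = 6.
Member 2: others sum to 74; max(0, 77 - 74) = 3.
Member 3: others sum to 64; max(0, 77 - 64) = 13.
Member 4: others sum to 85; max(0, 77 - 85) = 0.
Member 5: others sum to 70; max(0, 77 - 70) = 7.
Total collected = 6 + 3 + 13 + 0 + 7 = 29.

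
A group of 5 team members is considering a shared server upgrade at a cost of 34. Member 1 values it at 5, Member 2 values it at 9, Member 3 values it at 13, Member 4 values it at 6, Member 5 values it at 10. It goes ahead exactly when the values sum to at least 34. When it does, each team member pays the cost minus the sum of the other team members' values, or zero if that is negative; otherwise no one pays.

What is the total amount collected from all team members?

5

Total value 43 ≥ cost 34, so it is built.
Member 1: others sum to 38; max(0, 34 - 38) = 0.
Member 2: others sum to 34; max(0, 34 - 34) = 0.
Member 3: others sum to 30; max(0, 34 - 30) = 4.
Member 4: others sum to 37; max(0, 34 - 37) = 0.
Member 5: others sum to 33; max(0, 34 - 33) = 1.
Total collected = 0 + 0 + 4 + 0 + 1 = 5.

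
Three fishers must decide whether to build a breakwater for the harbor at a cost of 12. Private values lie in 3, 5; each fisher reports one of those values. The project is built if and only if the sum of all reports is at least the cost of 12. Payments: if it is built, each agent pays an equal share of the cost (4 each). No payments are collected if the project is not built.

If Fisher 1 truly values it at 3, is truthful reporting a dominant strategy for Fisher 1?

Yes

Check each profile of the others' reports and compare truth against every alternative report.
Others report (3, 5): truth gives 0, best alternative gives -1.
Others report (5, 3): truth gives 0, best alternative gives -1.
Others report (5, 5): truth gives -1, best alternative gives -1.
Others report (3, 3): truth gives 0, best alternative gives 0.
In every case the truthful report is at least as good as any alternative, so it is a dominant strategy.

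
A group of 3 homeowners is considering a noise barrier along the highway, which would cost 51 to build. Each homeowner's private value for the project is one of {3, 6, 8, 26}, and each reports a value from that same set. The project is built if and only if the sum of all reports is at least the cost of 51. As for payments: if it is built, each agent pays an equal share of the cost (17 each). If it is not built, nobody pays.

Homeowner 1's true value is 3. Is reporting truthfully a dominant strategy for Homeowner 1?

Yes

Check each profile of the others' reports and compare truth against every alternative report.
Others report (26, 26): truth gives -14, best alternative gives -14.
Others report (3, 3): truth gives 0, best alternative gives 0.
Others report (3, 6): truth gives 0, best alternative gives 0.
Others report (3, 8): truth gives 0, best alternative gives 0.
Others report (3, 26): truth gives 0, best alternative gives 0.
Others report (6, 3): truth gives 0, best alternative gives 0.
(Remaining 10 profiles checked similarly; truth is weakly best in each.)
In every case the truthful report is at least as good as any alternative, so it is a dominant strategy.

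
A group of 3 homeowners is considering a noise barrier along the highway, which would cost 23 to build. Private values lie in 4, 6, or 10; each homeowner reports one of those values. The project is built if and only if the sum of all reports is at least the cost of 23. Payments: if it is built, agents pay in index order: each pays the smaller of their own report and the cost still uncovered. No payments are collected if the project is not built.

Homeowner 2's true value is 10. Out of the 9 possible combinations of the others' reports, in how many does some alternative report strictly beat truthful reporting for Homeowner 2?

1

Others report (10, 10): truth gives 0; report 4 gives 6 > 0. Violating.
Others report (4, 4): truth gives 0; no alternative beats it.
Others report (4, 6): truth gives 0; no alternative beats it.
(Checking all 9 profiles: 1 has a profitable deviation, 8 do not.)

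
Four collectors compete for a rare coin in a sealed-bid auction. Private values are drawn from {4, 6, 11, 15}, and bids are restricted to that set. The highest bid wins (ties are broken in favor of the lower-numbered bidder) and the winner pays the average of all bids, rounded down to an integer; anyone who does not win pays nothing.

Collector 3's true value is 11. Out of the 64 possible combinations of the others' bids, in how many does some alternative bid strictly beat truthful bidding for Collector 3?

20

Others bid (4, 4, 4): truth gives 6; bid 6 gives 7 > 6. Violating.
Others bid (4, 4, 6): truth gives 5; bid 6 gives 6 > 5. Violating.
Others bid (4, 4, 15): truth gives 0; bid 15 gives 2 > 0. Violating.
Others bid (4, 6, 15): truth gives 0; bid 15 gives 1 > 0. Violating.
Others bid (4, 4, 11): truth gives 4; no alternative beats it.
Others bid (4, 6, 4): truth gives 5; no alternative beats it.
(Checking all 64 profiles: 20 have a profitable deviation, 44 do not.)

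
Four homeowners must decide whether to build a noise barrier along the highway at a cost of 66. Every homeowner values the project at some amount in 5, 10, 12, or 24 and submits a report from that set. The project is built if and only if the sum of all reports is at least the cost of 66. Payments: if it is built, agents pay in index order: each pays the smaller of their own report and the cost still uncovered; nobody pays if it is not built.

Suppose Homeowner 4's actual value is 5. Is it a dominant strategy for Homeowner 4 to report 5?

Yes

Check each profile of the others' reports and compare truth against every alternative report.
Others report (10, 24, 24): truth gives 0, best alternative gives -3.
Others report (24, 10, 24): truth gives 0, best alternative gives -3.
Others report (24, 24, 10): truth gives 0, best alternative gives -3.
Others report (12, 24, 24): truth gives 0, best alternative gives -1.
Others report (24, 12, 24): truth gives 0, best alternative gives -1.
Others report (24, 24, 12): truth gives 0, best alternative gives -1.
(Remaining 58 profiles checked similarly; truth is weakly best in each.)
In every case the truthful report is at least as good as any alternative, so it is a dominant strategy.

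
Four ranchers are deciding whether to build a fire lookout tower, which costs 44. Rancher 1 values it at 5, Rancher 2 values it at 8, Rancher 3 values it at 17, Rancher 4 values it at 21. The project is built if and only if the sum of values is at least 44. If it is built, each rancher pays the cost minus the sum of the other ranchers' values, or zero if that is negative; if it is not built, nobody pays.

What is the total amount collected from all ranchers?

Total value 51 ≥ cost 44, so it is built.
Rancher 1: others sum to 46; max(0, 44 - 46) = 0.
Rancher 2: others sum to 43; max(0, 44 - 43) = 1.
Rancher 3: others sum to 34; max(0, 44 - 34) = 10.
Rancher 4: others sum to 30; max(0, 44 - 30) = 14.
Total collected = 0 + 1 + 10 + 14 = 25.

25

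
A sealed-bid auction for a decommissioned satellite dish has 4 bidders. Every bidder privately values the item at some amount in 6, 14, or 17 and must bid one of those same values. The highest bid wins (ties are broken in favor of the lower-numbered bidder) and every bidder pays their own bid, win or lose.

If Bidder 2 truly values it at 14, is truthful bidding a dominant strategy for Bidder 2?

No

Consider the case where Bidder 1 bids 6, Bidder 3 bids 6 and Bidder 4 bids 17.
Truthful bid 14: loses but pays 14, utility -14.
Bid 6 instead: loses but pays 6, utility -6.
Since -6 > -14, bidding 6 is strictly better here, so truthful bidding is not dominant.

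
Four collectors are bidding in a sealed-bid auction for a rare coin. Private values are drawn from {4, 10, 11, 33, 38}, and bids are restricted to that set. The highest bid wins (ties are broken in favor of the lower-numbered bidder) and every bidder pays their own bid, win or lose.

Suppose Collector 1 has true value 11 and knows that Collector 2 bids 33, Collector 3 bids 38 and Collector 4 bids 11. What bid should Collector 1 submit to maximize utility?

Bid 4: loses but pays 4, utility -4.
Bid 10: loses but pays 10, utility -10.
Bid 11: loses but pays 11, utility -11.
Bid 33: loses but pays 33, utility -33.
Bid 38: wins, pays 38, utility 11 - 38 = -27.
The best choice is 4 with utility -4.

4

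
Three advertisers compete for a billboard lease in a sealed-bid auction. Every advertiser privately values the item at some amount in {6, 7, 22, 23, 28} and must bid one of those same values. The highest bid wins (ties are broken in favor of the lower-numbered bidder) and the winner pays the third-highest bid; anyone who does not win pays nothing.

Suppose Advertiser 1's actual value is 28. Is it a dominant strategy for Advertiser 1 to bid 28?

Yes

Check each profile of the others' bids and compare truth against every alternative bid.
Others bid (6, 28): truth gives 22, best alternative gives 0.
Others bid (28, 6): truth gives 22, best alternative gives 0.
Others bid (7, 28): truth gives 21, best alternative gives 0.
Others bid (28, 7): truth gives 21, best alternative gives 0.
Others bid (22, 28): truth gives 6, best alternative gives 0.
Others bid (28, 22): truth gives 6, best alternative gives 0.
(Remaining 19 profiles checked similarly; truth is weakly best in each.)
In every case the truthful bid is at least as good as any alternative, so it is a dominant strategy.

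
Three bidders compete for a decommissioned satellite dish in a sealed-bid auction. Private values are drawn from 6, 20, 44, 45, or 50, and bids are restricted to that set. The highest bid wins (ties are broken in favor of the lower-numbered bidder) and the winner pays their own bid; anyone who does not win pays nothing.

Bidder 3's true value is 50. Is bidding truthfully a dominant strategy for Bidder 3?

No

Consider the case where Bidder 1 bids 6 and Bidder 2 bids 6.
Truthful bid 50: wins, pays 50, utility 50 - 50 = 0.
Bid 20 instead: wins, pays 20, utility 50 - 20 = 30.
Since 30 > 0, bidding 20 is strictly better here, so truthful bidding is not dominant.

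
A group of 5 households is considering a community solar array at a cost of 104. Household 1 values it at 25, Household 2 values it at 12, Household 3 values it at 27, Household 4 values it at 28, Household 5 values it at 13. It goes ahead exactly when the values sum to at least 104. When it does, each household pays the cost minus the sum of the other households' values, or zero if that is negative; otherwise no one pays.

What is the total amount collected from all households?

Total value 105 ≥ cost 104, so it is built.
Household 1: others sum to 80; max(0, 104 - 80) = 24.
Household 2: others sum to 93; max(0, 104 - 93) = 11.
Household 3: others sum to 78; max(0, 104 - 78) = 26.
Household 4: others sum to 77; max(0, 104 - 77) = 27.
Household 5: others sum to 92; max(0, 104 - 92) = 12.
Total collected = 24 + 11 + 26 + 27 + 12 = 100.

100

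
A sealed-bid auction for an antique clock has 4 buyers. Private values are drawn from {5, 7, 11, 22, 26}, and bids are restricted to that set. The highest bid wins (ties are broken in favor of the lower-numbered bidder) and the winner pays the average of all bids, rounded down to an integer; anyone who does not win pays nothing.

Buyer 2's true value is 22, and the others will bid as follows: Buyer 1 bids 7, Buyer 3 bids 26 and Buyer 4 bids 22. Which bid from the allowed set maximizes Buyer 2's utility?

Bid 5: loses, pays 0, utility 0.
Bid 7: loses, pays 0, utility 0.
Bid 11: loses, pays 0, utility 0.
Bid 22: loses, pays 0, utility 0.
Bid 26: wins, pays 20, utility 22 - 20 = 2.
The best choice is 26 with utility 2.

26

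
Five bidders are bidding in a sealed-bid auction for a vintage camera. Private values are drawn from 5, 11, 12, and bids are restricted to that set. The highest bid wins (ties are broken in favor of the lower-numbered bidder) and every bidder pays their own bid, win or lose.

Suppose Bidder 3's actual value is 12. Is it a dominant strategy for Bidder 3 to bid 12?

Consider the case where Bidder 1 bids 5, Bidder 2 bids 5, Bidder 4 bids 5 and Bidder 5 bids 5.
Truthful bid 12: wins, pays 12, utility 12 - 12 = 0.
Bid 11 instead: wins, pays 11, utility 12 - 11 = 1.
Since 1 > 0, bidding 11 is strictly better here, so truthful bidding is not dominant.

No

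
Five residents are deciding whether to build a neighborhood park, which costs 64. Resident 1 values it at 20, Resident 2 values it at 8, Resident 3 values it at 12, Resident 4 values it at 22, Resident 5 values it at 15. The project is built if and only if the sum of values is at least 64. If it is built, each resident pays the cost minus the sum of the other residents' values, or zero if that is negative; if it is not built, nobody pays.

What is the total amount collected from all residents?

18

Total value 77 ≥ cost 64, so it is built.
Resident 1: others sum to 57; max(0, 64 - 57) = 7.
Resident 2: others sum to 69; max(0, 64 - 69) = 0.
Resident 3: others sum to 65; max(0, 64 - 65) = 0.
Resident 4: others sum to 55; max(0, 64 - 55) = 9.
Resident 5: others sum to 62; max(0, 64 - 62) = 2.
Total collected = 7 + 0 + 0 + 9 + 2 = 18.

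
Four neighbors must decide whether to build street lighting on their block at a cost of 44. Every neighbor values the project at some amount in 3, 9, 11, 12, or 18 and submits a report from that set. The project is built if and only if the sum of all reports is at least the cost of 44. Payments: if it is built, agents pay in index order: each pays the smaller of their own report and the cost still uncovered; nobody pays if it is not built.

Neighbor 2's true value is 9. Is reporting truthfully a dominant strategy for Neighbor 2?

Consider the case where Neighbor 1 reports 9, Neighbor 3 reports 18 and Neighbor 4 reports 18.
Truthful report 9: project built, pays 9, utility 9 - 9 = 0.
Report 3 instead: project built, pays 3, utility 9 - 3 = 6.
Since 6 > 0, reporting 3 is strictly better here, so truthful reporting is not dominant.

No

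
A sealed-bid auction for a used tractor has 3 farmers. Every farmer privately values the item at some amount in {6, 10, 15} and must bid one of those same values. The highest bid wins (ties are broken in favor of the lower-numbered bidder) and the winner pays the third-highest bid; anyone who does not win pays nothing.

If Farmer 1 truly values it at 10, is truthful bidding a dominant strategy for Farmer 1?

Consider the case where Farmer 2 bids 6 and Farmer 3 bids 15.
Truthful bid 10: loses, pays 0, utility 0.
Bid 15 instead: wins, pays 6, utility 10 - 6 = 4.
Since 4 > 0, bidding 15 is strictly better here, so truthful bidding is not dominant.

No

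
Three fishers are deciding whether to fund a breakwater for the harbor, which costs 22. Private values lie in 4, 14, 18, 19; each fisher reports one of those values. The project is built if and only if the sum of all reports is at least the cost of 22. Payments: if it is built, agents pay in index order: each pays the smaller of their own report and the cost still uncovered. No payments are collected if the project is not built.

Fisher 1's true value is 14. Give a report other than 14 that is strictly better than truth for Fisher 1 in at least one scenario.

Suppose Fisher 2 reports 4 and Fisher 3 reports 14.
Report 14: project built, pays 14, utility 14 - 14 = 0.
Report 4: project built, pays 4, utility 14 - 4 = 10.
So reporting 4 beats truth here (10 > 0).

4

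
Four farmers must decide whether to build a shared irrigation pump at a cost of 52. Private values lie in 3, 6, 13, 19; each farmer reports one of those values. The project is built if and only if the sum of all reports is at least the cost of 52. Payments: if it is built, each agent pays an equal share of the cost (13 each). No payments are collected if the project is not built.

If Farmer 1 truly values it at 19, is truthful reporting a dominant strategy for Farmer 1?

Check each profile of the others' reports and compare truth against every alternative report.
Others report (3, 13, 19): truth gives 6, best alternative gives 0.
Others report (3, 19, 13): truth gives 6, best alternative gives 0.
Others report (6, 13, 19): truth gives 6, best alternative gives 0.
Others report (6, 19, 13): truth gives 6, best alternative gives 0.
Others report (13, 3, 19): truth gives 6, best alternative gives 0.
Others report (13, 6, 19): truth gives 6, best alternative gives 0.
(Remaining 58 profiles checked similarly; truth is weakly best in each.)
In every case the truthful report is at least as good as any alternative, so it is a dominant strategy.

Yes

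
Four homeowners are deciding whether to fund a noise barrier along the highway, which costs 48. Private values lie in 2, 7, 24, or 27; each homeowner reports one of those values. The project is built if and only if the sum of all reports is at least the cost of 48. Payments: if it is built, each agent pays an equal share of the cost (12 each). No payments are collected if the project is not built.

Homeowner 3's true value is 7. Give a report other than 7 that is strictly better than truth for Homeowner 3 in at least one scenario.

2

Suppose Homeowner 1 reports 7, Homeowner 2 reports 7 and Homeowner 4 reports 27.
Report 7: project built, pays 12, utility 7 - 12 = -5.
Report 2: project not built, utility 0.
So reporting 2 beats truth here (0 > -5).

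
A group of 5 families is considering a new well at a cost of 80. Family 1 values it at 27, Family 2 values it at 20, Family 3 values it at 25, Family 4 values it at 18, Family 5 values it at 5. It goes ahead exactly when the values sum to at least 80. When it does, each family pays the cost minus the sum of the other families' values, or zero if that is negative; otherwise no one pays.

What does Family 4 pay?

Total value 95 ≥ cost 80, so the project is built.
The other families' values sum to 77.
Cost minus that sum is 80 - 77 = 3.

3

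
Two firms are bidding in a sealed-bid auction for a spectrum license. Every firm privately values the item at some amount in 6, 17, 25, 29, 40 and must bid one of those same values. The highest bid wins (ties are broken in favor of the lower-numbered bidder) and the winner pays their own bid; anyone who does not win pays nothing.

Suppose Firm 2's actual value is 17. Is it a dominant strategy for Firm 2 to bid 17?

Yes

Check each profile of the others' bids and compare truth against every alternative bid.
Others bid (6): truth gives 0, best alternative gives 0.
Others bid (17): truth gives 0, best alternative gives 0.
Others bid (25): truth gives 0, best alternative gives 0.
Others bid (29): truth gives 0, best alternative gives 0.
Others bid (40): truth gives 0, best alternative gives 0.
In every case the truthful bid is at least as good as any alternative, so it is a dominant strategy.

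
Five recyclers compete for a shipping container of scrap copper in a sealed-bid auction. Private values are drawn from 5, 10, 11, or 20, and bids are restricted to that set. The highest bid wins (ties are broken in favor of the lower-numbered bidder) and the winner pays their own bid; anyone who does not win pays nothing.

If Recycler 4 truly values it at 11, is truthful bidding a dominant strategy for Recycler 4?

Consider the case where Recycler 1 bids 5, Recycler 2 bids 5, Recycler 3 bids 5 and Recycler 5 bids 5.
Truthful bid 11: wins, pays 11, utility 11 - 11 = 0.
Bid 10 instead: wins, pays 10, utility 11 - 10 = 1.
Since 1 > 0, bidding 10 is strictly better here, so truthful bidding is not dominant.

No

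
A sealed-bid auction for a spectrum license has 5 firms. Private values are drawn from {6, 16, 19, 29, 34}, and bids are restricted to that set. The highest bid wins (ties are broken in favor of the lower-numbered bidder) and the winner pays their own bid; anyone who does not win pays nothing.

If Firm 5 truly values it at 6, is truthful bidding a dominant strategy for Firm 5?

Check each profile of the others' bids and compare truth against every alternative bid.
Others bid (6, 6, 6, 6): truth gives 0, best alternative gives -10.
Others bid (6, 6, 6, 16): truth gives 0, best alternative gives 0.
Others bid (6, 6, 6, 19): truth gives 0, best alternative gives 0.
Others bid (6, 6, 6, 29): truth gives 0, best alternative gives 0.
Others bid (6, 6, 6, 34): truth gives 0, best alternative gives 0.
Others bid (6, 6, 16, 6): truth gives 0, best alternative gives 0.
(Remaining 619 profiles checked similarly; truth is weakly best in each.)
In every case the truthful bid is at least as good as any alternative, so it is a dominant strategy.

Yes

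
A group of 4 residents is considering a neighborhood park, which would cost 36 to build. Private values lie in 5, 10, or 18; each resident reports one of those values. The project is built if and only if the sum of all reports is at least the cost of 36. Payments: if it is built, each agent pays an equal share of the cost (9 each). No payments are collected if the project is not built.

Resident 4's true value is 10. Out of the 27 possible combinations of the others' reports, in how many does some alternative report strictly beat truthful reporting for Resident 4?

Others report (5, 5, 10): truth gives 0; report 18 gives 1 > 0. Violating.
Others report (5, 10, 5): truth gives 0; report 18 gives 1 > 0. Violating.
Others report (5, 10, 10): truth gives 0; report 18 gives 1 > 0. Violating.
Others report (10, 5, 5): truth gives 0; report 18 gives 1 > 0. Violating.
Others report (5, 5, 5): truth gives 0; no alternative beats it.
Others report (5, 5, 18): truth gives 1; no alternative beats it.
(Checking all 27 profiles: 6 have a profitable deviation, 21 do not.)

6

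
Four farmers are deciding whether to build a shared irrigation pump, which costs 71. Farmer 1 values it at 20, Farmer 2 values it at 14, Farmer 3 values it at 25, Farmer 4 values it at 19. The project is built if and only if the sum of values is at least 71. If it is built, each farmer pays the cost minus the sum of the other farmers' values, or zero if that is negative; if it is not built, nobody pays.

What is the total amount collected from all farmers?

50

Total value 78 ≥ cost 71, so it is built.
Farmer 1: others sum to 58; max(0, 71 - 58) = 13.
Farmer 2: others sum to 64; max(0, 71 - 64) = 7.
Farmer 3: others sum to 53; max(0, 71 - 53) = 18.
Farmer 4: others sum to 59; max(0, 71 - 59) = 12.
Total collected = 13 + 7 + 18 + 12 = 50.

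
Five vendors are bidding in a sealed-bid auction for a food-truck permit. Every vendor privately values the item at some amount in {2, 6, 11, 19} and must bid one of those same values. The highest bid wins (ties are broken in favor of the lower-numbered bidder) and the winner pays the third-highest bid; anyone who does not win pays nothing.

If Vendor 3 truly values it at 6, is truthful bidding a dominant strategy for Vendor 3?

No

Consider the case where Vendor 1 bids 2, Vendor 2 bids 2, Vendor 4 bids 2 and Vendor 5 bids 11.
Truthful bid 6: loses, pays 0, utility 0.
Bid 11 instead: wins, pays 2, utility 6 - 2 = 4.
Since 4 > 0, bidding 11 is strictly better here, so truthful bidding is not dominant.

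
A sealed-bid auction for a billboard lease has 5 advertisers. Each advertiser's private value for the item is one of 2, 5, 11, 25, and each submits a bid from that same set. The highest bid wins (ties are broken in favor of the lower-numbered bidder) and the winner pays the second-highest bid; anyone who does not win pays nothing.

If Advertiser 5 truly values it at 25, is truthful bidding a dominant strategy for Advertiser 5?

Check each profile of the others' bids and compare truth against every alternative bid.
Others bid (2, 2, 2, 11): truth gives 14, best alternative gives 0.
Others bid (2, 2, 5, 11): truth gives 14, best alternative gives 0.
Others bid (2, 2, 11, 2): truth gives 14, best alternative gives 0.
Others bid (2, 2, 11, 5): truth gives 14, best alternative gives 0.
Others bid (2, 2, 11, 11): truth gives 14, best alternative gives 0.
Others bid (2, 5, 2, 11): truth gives 14, best alternative gives 0.
(Remaining 250 profiles checked similarly; truth is weakly best in each.)
In every case the truthful bid is at least as good as any alternative, so it is a dominant strategy.

Yes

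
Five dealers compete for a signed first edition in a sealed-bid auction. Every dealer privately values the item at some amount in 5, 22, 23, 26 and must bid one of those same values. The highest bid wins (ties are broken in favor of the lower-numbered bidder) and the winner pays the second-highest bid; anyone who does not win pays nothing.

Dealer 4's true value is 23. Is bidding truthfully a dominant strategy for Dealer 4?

Check each profile of the others' bids and compare truth against every alternative bid.
Others bid (5, 5, 5, 5): truth gives 18, best alternative gives 18.
Others bid (5, 5, 5, 22): truth gives 1, best alternative gives 1.
Others bid (5, 5, 22, 5): truth gives 1, best alternative gives 1.
Others bid (5, 5, 22, 22): truth gives 1, best alternative gives 1.
Others bid (5, 22, 5, 5): truth gives 1, best alternative gives 1.
Others bid (5, 22, 5, 22): truth gives 1, best alternative gives 1.
(Remaining 250 profiles checked similarly; truth is weakly best in each.)
In every case the truthful bid is at least as good as any alternative, so it is a dominant strategy.

Yes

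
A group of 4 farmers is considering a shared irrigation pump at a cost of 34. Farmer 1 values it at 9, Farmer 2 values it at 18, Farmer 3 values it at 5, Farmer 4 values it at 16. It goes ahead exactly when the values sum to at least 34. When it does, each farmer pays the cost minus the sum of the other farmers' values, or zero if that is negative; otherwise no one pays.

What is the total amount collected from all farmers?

6

Total value 48 ≥ cost 34, so it is built.
Farmer 1: others sum to 39; max(0, 34 - 39) = 0.
Farmer 2: others sum to 30; max(0, 34 - 30) = 4.
Farmer 3: others sum to 43; max(0, 34 - 43) = 0.
Farmer 4: others sum to 32; max(0, 34 - 32) = 2.
Total collected = 0 + 4 + 0 + 2 = 6.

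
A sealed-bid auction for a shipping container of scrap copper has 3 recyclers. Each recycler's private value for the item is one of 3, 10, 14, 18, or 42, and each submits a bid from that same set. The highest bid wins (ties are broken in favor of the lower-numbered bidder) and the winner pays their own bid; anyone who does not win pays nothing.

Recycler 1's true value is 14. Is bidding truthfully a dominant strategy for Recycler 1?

No

Consider the case where Recycler 2 bids 3 and Recycler 3 bids 3.
Truthful bid 14: wins, pays 14, utility 14 - 14 = 0.
Bid 3 instead: wins, pays 3, utility 14 - 3 = 11.
Since 11 > 0, bidding 3 is strictly better here, so truthful bidding is not dominant.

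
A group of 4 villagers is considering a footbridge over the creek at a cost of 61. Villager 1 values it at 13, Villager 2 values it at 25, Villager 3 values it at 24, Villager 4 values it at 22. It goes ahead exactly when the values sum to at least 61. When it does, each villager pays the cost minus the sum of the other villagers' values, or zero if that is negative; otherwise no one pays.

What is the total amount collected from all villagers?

3

Total value 84 ≥ cost 61, so it is built.
Villager 1: others sum to 71; max(0, 61 - 71) = 0.
Villager 2: others sum to 59; max(0, 61 - 59) = 2.
Villager 3: others sum to 60; max(0, 61 - 60) = 1.
Villager 4: others sum to 62; max(0, 61 - 62) = 0.
Total collected = 0 + 2 + 1 + 0 = 3.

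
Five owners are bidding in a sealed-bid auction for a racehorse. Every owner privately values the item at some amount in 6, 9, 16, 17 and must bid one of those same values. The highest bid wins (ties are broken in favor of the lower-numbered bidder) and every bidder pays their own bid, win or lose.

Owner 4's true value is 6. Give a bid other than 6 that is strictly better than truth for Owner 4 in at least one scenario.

9

Suppose Owner 1 bids 6, Owner 2 bids 6, Owner 3 bids 6 and Owner 5 bids 6.
Bid 6: loses but pays 6, utility -6.
Bid 9: wins, pays 9, utility 6 - 9 = -3.
So bidding 9 beats truth here (-3 > -6).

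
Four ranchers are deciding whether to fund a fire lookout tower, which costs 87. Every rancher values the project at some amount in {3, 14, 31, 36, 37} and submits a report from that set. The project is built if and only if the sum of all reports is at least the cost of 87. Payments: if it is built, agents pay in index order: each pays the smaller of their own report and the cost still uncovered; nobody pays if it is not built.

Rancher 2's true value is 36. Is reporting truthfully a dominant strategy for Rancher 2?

No

Consider the case where Rancher 1 reports 3, Rancher 3 reports 31 and Rancher 4 reports 31.
Truthful report 36: project built, pays 36, utility 36 - 36 = 0.
Report 31 instead: project built, pays 31, utility 36 - 31 = 5.
Since 5 > 0, reporting 31 is strictly better here, so truthful reporting is not dominant.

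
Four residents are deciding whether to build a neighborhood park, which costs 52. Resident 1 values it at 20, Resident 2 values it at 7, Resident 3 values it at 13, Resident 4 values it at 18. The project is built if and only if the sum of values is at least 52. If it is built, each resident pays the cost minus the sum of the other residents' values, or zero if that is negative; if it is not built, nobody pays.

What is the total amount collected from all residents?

Total value 58 ≥ cost 52, so it is built.
Resident 1: others sum to 38; max(0, 52 - 38) = 14.
Resident 2: others sum to 51; max(0, 52 - 51) = 1.
Resident 3: others sum to 45; max(0, 52 - 45) = 7.
Resident 4: others sum to 40; max(0, 52 - 40) = 12.
Total collected = 14 + 1 + 7 + 12 = 34.

34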